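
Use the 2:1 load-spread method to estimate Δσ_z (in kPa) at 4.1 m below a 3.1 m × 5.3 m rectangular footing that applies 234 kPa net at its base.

Δσ_z ≈ 56.8 kPa

By the 2:1 method the load spreads at 1 horizontal : 2 vertical, so at depth z the loaded area has grown by z in each plan dimension:
Δσ = qBL/((B+z)(L+z)) = 234×3.1×5.3/((3.1+4.1)(5.3+4.1)) = 56.806 kPa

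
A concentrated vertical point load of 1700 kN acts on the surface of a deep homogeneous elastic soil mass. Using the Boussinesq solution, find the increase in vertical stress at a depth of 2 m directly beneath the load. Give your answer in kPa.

Δσ_z ≈ 203 kPa

Boussinesq vertical stress below a point load on an elastic half-space:
Δσ_z = 3P/(2πz²) · [1 + (r/z)²]^(−5/2)
r/z = 0/2 = 0; [1+(r/z)²]^(−5/2) = 1.
Δσ_z = 3×1700/(2π×2²) × 1 = 202.92 × 1 = 202.9 kPa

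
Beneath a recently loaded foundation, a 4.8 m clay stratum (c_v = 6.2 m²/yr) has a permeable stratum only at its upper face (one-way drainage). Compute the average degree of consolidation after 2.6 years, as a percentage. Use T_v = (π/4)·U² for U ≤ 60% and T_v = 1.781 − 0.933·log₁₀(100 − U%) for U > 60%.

Drainage path length: H_d = H = 4.8 m (single drainage).
T_v = c_v·t/H_d² = 6.2×2.6/4.8² = 0.69965.
T_v = 0.69965 corresponds to the U > 60% branch:
U = 1 − 10^((1.781 − T_v)/0.933)/100 = 0.8558

U ≈ 85.6 %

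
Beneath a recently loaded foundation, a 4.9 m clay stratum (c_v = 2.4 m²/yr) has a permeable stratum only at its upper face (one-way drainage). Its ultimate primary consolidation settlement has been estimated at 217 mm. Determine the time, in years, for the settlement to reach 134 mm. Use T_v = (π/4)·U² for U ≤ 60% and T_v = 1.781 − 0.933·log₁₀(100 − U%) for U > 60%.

t ≈ 3.05 years

Drainage path length: H_d = H = 4.9 m (single drainage).
U = S(t)/S_ult = 134/217 = 0.6175.
U > 60%: T_v = 1.781 − 0.933·log₁₀(100 − 61.751) = 0.30442.
t = T_v·H_d²/c_v = 0.30442×4.9²/2.4 = 3.045 years.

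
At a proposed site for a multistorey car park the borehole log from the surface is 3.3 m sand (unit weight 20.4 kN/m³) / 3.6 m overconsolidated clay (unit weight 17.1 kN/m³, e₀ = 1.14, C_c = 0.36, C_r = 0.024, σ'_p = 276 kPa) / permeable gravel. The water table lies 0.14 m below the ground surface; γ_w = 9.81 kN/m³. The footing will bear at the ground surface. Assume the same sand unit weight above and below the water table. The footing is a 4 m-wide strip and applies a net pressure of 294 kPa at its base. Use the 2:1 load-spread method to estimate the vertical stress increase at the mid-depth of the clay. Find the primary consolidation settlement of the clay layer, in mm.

S_c ≈ 22.5 mm

Mid-depth of clay below the ground surface: z = 3.3 + 3.6/2 = 5.1 m.
Total vertical stress at mid-clay: σ_v = 20.4×3.3 + 17.1×1.8 = 98.1 kPa.
Pore pressure: u = 9.81×(5.1 − 0.14) = 48.658 kPa.
Initial effective stress: σ'_0 = σ_v − u = 98.1 − 48.658 = 49.442 kPa.
Stress increase at mid-clay by the 2:1 spreading method:
Δσ = qB/(B+z) = 294×4/(4+5.1) = 129.23 kPa
Final effective stress: σ'_f = 49.442 + 129.23 = 178.67 kPa.
σ'_f = 178.67 ≤ σ'_p = 276 kPa, so the clay remains overconsolidated and only the recompression index applies:
S_c = C_r·H/(1+e₀)·log₁₀(σ'_f/σ'_0) = 0.024×3.6/2.14×log₁₀(178.67/49.442)
    = 0.040373 × 0.55796 = 0.02253 m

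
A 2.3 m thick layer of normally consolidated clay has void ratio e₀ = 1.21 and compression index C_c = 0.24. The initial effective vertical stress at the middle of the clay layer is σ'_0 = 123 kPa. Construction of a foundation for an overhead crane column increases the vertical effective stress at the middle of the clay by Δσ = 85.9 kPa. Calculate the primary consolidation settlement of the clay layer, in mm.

S_c ≈ 57.5 mm

Final effective stress: σ'_f = σ'_0 + Δσ = 123 + 85.9 = 208.9 kPa.
Normally consolidated clay, so the full stress increment lies on the virgin compression line:
S_c = C_c·H/(1+e₀)·log₁₀(σ'_f/σ'_0) = 0.24×2.3/(1+1.21)×log₁₀(208.9/123)
    = 0.24977 × 0.23003 = 0.05745 m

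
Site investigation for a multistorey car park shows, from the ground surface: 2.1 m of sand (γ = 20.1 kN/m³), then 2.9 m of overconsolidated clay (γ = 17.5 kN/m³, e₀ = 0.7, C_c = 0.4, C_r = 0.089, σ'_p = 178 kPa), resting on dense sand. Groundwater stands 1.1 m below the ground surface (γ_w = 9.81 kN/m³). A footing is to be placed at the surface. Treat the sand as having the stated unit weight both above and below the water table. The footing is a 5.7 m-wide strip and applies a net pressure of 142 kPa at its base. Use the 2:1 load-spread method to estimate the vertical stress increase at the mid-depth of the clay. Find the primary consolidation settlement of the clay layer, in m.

S_c ≈ 0.0726 m

Mid-depth of clay below the ground surface: z = 2.1 + 2.9/2 = 3.55 m.
Total vertical stress at mid-clay: σ_v = 20.1×2.1 + 17.5×1.45 = 67.585 kPa.
Pore pressure: u = 9.81×(3.55 − 1.1) = 24.035 kPa.
Initial effective stress: σ'_0 = σ_v − u = 67.585 − 24.035 = 43.55 kPa.
Stress increase at mid-clay by the 2:1 spreading method:
Δσ = qB/(B+z) = 142×5.7/(5.7+3.55) = 87.503 kPa
Final effective stress: σ'_f = 43.55 + 87.503 = 131.05 kPa.
σ'_f = 131.05 ≤ σ'_p = 178 kPa, so the clay remains overconsolidated and only the recompression index applies:
S_c = C_r·H/(1+e₀)·log₁₀(σ'_f/σ'_0) = 0.089×2.9/1.7×log₁₀(131.05/43.55)
    = 0.15183 × 0.47845 = 0.07264 m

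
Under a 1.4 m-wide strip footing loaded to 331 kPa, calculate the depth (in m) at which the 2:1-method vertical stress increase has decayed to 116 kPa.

z ≈ 2.59 m

2:1 spreading — at depth z the loaded area has grown by z in each plan dimension:
qB/(B+z) = Δσ_z ⇒ z = qB/Δσ_z − B = 331×1.4/116 − 1.4 = 2.595 m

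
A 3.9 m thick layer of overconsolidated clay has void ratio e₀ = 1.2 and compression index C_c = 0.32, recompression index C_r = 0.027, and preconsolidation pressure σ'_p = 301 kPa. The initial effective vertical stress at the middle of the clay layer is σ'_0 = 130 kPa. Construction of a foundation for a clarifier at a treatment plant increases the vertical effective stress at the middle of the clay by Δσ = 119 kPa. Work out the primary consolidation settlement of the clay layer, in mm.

S_c ≈ 13.5 mm

Final effective stress: σ'_f = 130 + 119 = 249 kPa.
σ'_f = 249 ≤ σ'_p = 301 kPa, so the clay remains overconsolidated and only the recompression index applies:
S_c = C_r·H/(1+e₀)·log₁₀(σ'_f/σ'_0) = 0.027×3.9/2.2×log₁₀(249/130)
    = 0.047863 × 0.28226 = 0.01351 m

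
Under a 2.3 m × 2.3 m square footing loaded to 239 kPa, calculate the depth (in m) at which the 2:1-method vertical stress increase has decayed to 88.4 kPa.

z ≈ 1.48 m

2:1 spreading — at depth z the loaded area has grown by z in each plan dimension:
qB²/(B+z)² = Δσ_z ⇒ z = B(√(q/Δσ_z) − 1) = 2.3×(√(239/88.4) − 1) = 1.482 m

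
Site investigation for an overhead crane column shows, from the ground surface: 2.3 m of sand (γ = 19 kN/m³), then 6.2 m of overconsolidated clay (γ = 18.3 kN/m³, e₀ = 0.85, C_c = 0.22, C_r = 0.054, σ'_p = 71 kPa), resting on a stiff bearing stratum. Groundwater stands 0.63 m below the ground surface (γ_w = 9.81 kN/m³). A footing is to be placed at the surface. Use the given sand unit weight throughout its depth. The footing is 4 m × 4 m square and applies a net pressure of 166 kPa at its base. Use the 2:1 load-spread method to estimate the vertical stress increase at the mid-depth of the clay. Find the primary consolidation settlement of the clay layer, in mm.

S_c ≈ 74.7 mm

Mid-depth of clay below the ground surface: z = 2.3 + 6.2/2 = 5.4 m.
Total vertical stress at mid-clay: σ_v = 19×2.3 + 18.3×3.1 = 100.43 kPa.
Pore pressure: u = 9.81×(5.4 − 0.63) = 46.794 kPa.
Initial effective stress: σ'_0 = σ_v − u = 100.43 − 46.794 = 53.636 kPa.
Stress increase at mid-clay by the 2:1 spreading method:
Δσ = qBL/((B+z)(L+z)) = 166×4×4/((4+5.4)(4+5.4)) = 30.059 kPa
Final effective stress: σ'_f = 53.636 + 30.059 = 83.695 kPa.
σ'_f = 83.695 > σ'_p = 71 kPa, so the stress path crosses the preconsolidation pressure — recompression up to σ'_p, then virgin compression beyond:
S_c = H/(1+e₀)·[C_r·log₁₀(σ'_p/σ'_0) + C_c·log₁₀(σ'_f/σ'_p)]
    = 6.2/1.85 × [0.054×log₁₀(71/53.636) + 0.22×log₁₀(83.695/71)]
    = 3.3514 × [0.0065773 + 0.015717] = 0.07472 m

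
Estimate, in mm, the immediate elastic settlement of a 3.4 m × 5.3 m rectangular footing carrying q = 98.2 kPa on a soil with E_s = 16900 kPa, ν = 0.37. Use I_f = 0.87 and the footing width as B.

Immediate (elastic) settlement: S_e = q·B·(1−ν²)/E_s · I_f.
S_e = 98.2 × 3.4 × (1 − 0.37²) / 16900 × 0.87
    = 98.2 × 3.4 × 0.8631 / 16900 × 0.87
    = 0.01483 m = 14.83 mm

S_e ≈ 14.8 mm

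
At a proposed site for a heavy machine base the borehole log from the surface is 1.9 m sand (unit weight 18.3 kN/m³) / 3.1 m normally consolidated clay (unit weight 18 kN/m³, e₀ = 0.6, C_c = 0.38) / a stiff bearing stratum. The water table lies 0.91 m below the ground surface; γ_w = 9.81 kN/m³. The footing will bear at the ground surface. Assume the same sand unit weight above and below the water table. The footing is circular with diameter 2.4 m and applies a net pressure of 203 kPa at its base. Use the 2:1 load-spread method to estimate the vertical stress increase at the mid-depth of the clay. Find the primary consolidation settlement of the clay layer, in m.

Mid-depth of clay below the ground surface: z = 1.9 + 3.1/2 = 3.45 m.
Total vertical stress at mid-clay: σ_v = 18.3×1.9 + 18×1.55 = 62.67 kPa.
Pore pressure: u = 9.81×(3.45 − 0.91) = 24.917 kPa.
Initial effective stress: σ'_0 = σ_v − u = 62.67 − 24.917 = 37.753 kPa.
Stress increase at mid-clay by the 2:1 spreading method:
Δσ ≈ qD²/(D+z)² = 203×2.4²/(2.4+3.45)² = 34.167 kPa
Final effective stress: σ'_f = σ'_0 + Δσ = 37.753 + 34.167 = 71.92 kPa.
Normally consolidated clay, so the full stress increment lies on the virgin compression line:
S_c = C_c·H/(1+e₀)·log₁₀(σ'_f/σ'_0) = 0.38×3.1/(1+0.6)×log₁₀(71.92/37.753)
    = 0.73625 × 0.2799 = 0.2061 m

S_c ≈ 0.206 m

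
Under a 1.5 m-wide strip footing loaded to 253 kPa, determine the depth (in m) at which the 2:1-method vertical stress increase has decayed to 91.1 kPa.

z ≈ 2.67 m

2:1 spreading — at depth z the loaded area has grown by z in each plan dimension:
qB/(B+z) = Δσ_z ⇒ z = qB/Δσ_z − B = 253×1.5/91.1 − 1.5 = 2.666 m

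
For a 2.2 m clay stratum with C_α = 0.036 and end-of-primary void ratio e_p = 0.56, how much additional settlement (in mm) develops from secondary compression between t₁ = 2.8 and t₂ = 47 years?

Secondary compression: S_s = C_α·H/(1+e_p)·log₁₀(t₂/t₁)
S_s = 0.036×2.2/(1+0.56)×log₁₀(47/2.8)
    = 0.05077 × 1.225 = 0.06219 m

S_s ≈ 62.2 mm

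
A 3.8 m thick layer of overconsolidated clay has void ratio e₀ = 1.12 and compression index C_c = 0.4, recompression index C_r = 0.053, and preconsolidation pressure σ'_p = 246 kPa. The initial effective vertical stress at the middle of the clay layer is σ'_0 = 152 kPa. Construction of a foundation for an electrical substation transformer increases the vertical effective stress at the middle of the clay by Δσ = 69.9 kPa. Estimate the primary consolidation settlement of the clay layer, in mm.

S_c ≈ 15.6 mm

Final effective stress: σ'_f = 152 + 69.9 = 221.9 kPa.
σ'_f = 221.9 ≤ σ'_p = 246 kPa, so the clay remains overconsolidated and only the recompression index applies:
S_c = C_r·H/(1+e₀)·log₁₀(σ'_f/σ'_0) = 0.053×3.8/2.12×log₁₀(221.9/152)
    = 0.095002 × 0.16431 = 0.01561 m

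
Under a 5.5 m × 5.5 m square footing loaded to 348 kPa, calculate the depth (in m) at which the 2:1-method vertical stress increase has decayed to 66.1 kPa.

2:1 spreading — at depth z the loaded area has grown by z in each plan dimension:
qB²/(B+z)² = Δσ_z ⇒ z = B(√(q/Δσ_z) − 1) = 5.5×(√(348/66.1) − 1) = 7.12 m

z ≈ 7.12 m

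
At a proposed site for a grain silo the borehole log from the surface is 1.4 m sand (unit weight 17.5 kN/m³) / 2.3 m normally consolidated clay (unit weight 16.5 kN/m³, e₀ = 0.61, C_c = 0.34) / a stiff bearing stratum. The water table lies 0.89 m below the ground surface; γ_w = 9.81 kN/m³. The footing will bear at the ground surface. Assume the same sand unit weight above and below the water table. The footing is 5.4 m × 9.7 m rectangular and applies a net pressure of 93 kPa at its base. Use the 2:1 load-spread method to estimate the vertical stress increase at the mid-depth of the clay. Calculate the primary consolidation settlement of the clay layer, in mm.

S_c ≈ 220 mm

Mid-depth of clay below the ground surface: z = 1.4 + 2.3/2 = 2.55 m.
Total vertical stress at mid-clay: σ_v = 17.5×1.4 + 16.5×1.15 = 43.475 kPa.
Pore pressure: u = 9.81×(2.55 − 0.89) = 16.285 kPa.
Initial effective stress: σ'_0 = σ_v − u = 43.475 − 16.285 = 27.19 kPa.
Stress increase at mid-clay by the 2:1 spreading method:
Δσ = qBL/((B+z)(L+z)) = 93×5.4×9.7/((5.4+2.55)(9.7+2.55)) = 50.02 kPa
Final effective stress: σ'_f = σ'_0 + Δσ = 27.19 + 50.02 = 77.21 kPa.
Normally consolidated clay, so the full stress increment lies on the virgin compression line:
S_c = C_c·H/(1+e₀)·log₁₀(σ'_f/σ'_0) = 0.34×2.3/(1+0.61)×log₁₀(77.21/27.19)
    = 0.48571 × 0.45326 = 0.2202 m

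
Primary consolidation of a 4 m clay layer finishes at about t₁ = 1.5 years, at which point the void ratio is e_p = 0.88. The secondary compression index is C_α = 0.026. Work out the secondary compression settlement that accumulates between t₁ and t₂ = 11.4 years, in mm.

Secondary compression: S_s = C_α·H/(1+e_p)·log₁₀(t₂/t₁)
S_s = 0.026×4/(1+0.88)×log₁₀(11.4/1.5)
    = 0.05532 × 0.8808 = 0.04873 m

S_s ≈ 48.7 mm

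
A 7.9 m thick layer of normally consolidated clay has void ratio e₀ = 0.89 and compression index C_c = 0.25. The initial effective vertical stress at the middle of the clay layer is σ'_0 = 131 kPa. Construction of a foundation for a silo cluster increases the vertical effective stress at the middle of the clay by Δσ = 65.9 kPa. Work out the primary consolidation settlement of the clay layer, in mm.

S_c ≈ 185 mm

Final effective stress: σ'_f = σ'_0 + Δσ = 131 + 65.9 = 196.9 kPa.
Normally consolidated clay, so the full stress increment lies on the virgin compression line:
S_c = C_c·H/(1+e₀)·log₁₀(σ'_f/σ'_0) = 0.25×7.9/(1+0.89)×log₁₀(196.9/131)
    = 1.045 × 0.17697 = 0.1849 m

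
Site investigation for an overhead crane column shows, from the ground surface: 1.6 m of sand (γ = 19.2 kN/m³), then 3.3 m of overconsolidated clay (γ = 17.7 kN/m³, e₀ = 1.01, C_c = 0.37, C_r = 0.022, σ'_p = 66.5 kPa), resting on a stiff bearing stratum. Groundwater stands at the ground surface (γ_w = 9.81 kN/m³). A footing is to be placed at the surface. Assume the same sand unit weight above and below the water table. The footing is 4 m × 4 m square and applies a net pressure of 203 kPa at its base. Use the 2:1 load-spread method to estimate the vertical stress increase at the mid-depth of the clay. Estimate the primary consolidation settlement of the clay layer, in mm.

Mid-depth of clay below the ground surface: z = 1.6 + 3.3/2 = 3.25 m.
Total vertical stress at mid-clay: σ_v = 19.2×1.6 + 17.7×1.65 = 59.925 kPa.
Pore pressure: u = 9.81×(3.25 − 0) = 31.883 kPa.
Initial effective stress: σ'_0 = σ_v − u = 59.925 − 31.883 = 28.042 kPa.
Stress increase at mid-clay by the 2:1 spreading method:
Δσ = qBL/((B+z)(L+z)) = 203×4×4/((4+3.25)(4+3.25)) = 61.793 kPa
Final effective stress: σ'_f = 28.042 + 61.793 = 89.835 kPa.
σ'_f = 89.835 > σ'_p = 66.5 kPa, so the stress path crosses the preconsolidation pressure — recompression up to σ'_p, then virgin compression beyond:
S_c = H/(1+e₀)·[C_r·log₁₀(σ'_p/σ'_0) + C_c·log₁₀(σ'_f/σ'_p)]
    = 3.3/2.01 × [0.022×log₁₀(66.5/28.042) + 0.37×log₁₀(89.835/66.5)]
    = 1.6418 × [0.0082503 + 0.048331] = 0.0929 m

S_c ≈ 92.9 mm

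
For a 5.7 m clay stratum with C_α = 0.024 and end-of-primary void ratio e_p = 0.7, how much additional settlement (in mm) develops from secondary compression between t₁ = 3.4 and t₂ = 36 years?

S_s ≈ 82.5 mm

Secondary compression: S_s = C_α·H/(1+e_p)·log₁₀(t₂/t₁)
S_s = 0.024×5.7/(1+0.7)×log₁₀(36/3.4)
    = 0.08047 × 1.025 = 0.08247 m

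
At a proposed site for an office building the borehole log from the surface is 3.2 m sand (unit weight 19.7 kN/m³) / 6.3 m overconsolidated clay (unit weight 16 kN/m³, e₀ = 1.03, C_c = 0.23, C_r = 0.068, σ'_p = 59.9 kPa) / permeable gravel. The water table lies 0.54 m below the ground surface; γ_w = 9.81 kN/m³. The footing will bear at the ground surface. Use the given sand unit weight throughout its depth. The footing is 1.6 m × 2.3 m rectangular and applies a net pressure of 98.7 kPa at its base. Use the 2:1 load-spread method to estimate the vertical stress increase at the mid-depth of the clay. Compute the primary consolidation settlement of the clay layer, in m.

S_c ≈ 0.0148 m

Mid-depth of clay below the ground surface: z = 3.2 + 6.3/2 = 6.35 m.
Total vertical stress at mid-clay: σ_v = 19.7×3.2 + 16×3.15 = 113.44 kPa.
Pore pressure: u = 9.81×(6.35 − 0.54) = 56.996 kPa.
Initial effective stress: σ'_0 = σ_v − u = 113.44 − 56.996 = 56.444 kPa.
Stress increase at mid-clay by the 2:1 spreading method:
Δσ = qBL/((B+z)(L+z)) = 98.7×1.6×2.3/((1.6+6.35)(2.3+6.35)) = 5.2818 kPa
Final effective stress: σ'_f = 56.444 + 5.2818 = 61.726 kPa.
σ'_f = 61.726 > σ'_p = 59.9 kPa, so the stress path crosses the preconsolidation pressure — recompression up to σ'_p, then virgin compression beyond:
S_c = H/(1+e₀)·[C_r·log₁₀(σ'_p/σ'_0) + C_c·log₁₀(σ'_f/σ'_p)]
    = 6.3/2.03 × [0.068×log₁₀(59.9/56.444) + 0.23×log₁₀(61.726/59.9)]
    = 3.1034 × [0.001755 + 0.0029995] = 0.01476 m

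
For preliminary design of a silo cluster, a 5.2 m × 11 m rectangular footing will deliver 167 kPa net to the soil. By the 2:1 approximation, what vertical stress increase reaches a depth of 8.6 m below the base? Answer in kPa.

By the 2:1 method the load spreads at 1 horizontal : 2 vertical, so at depth z the loaded area has grown by z in each plan dimension:
Δσ = qBL/((B+z)(L+z)) = 167×5.2×11/((5.2+8.6)(11+8.6)) = 35.316 kPa

Δσ_z ≈ 35.3 kPa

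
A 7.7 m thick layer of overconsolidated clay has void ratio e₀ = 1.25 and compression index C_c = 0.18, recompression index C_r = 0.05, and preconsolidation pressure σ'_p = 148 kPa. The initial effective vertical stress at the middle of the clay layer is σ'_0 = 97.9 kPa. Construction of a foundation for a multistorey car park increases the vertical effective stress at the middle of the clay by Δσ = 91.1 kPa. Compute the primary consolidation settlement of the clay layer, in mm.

S_c ≈ 96.1 mm

Final effective stress: σ'_f = 97.9 + 91.1 = 189 kPa.
σ'_f = 189 > σ'_p = 148 kPa, so the stress path crosses the preconsolidation pressure — recompression up to σ'_p, then virgin compression beyond:
S_c = H/(1+e₀)·[C_r·log₁₀(σ'_p/σ'_0) + C_c·log₁₀(σ'_f/σ'_p)]
    = 7.7/2.25 × [0.05×log₁₀(148/97.9) + 0.18×log₁₀(189/148)]
    = 3.4222 × [0.008974 + 0.019116] = 0.09613 m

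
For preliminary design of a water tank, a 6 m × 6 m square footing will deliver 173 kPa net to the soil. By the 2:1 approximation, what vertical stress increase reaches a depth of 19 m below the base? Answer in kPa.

Δσ_z ≈ 9.96 kPa

By the 2:1 method the load spreads at 1 horizontal : 2 vertical, so at depth z the loaded area has grown by z in each plan dimension:
Δσ = qBL/((B+z)(L+z)) = 173×6×6/((6+19)(6+19)) = 9.9648 kPa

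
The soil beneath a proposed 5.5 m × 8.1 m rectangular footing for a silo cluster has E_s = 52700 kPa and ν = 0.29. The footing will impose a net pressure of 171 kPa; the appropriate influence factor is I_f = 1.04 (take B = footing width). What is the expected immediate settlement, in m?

Immediate (elastic) settlement: S_e = q·B·(1−ν²)/E_s · I_f.
S_e = 171 × 5.5 × (1 − 0.29²) / 52700 × 1.04
    = 171 × 5.5 × 0.9159 / 52700 × 1.04
    = 0.017 m

S_e ≈ 0.017 m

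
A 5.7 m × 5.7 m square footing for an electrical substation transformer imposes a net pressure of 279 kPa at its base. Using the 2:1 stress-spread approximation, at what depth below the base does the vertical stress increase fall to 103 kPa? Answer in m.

z ≈ 3.68 m

2:1 spreading — at depth z the loaded area has grown by z in each plan dimension:
qB²/(B+z)² = Δσ_z ⇒ z = B(√(q/Δσ_z) − 1) = 5.7×(√(279/103) − 1) = 3.681 m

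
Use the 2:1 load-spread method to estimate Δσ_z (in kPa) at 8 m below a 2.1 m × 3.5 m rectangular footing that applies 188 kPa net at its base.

By the 2:1 method the load spreads at 1 horizontal : 2 vertical, so at depth z the loaded area has grown by z in each plan dimension:
Δσ = qBL/((B+z)(L+z)) = 188×2.1×3.5/((2.1+8)(3.5+8)) = 11.897 kPa

Δσ_z ≈ 11.9 kPa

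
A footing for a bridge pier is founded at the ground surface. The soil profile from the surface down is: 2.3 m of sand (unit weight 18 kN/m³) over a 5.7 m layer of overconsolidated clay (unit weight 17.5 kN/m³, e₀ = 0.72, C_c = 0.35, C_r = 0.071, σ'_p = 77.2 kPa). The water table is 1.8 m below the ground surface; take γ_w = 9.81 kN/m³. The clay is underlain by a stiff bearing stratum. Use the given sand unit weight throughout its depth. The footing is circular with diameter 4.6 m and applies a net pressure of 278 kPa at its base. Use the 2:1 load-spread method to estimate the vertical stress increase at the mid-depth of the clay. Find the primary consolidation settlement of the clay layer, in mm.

S_c ≈ 252 mm

Mid-depth of clay below the ground surface: z = 2.3 + 5.7/2 = 5.15 m.
Total vertical stress at mid-clay: σ_v = 18×2.3 + 17.5×2.85 = 91.275 kPa.
Pore pressure: u = 9.81×(5.15 − 1.8) = 32.864 kPa.
Initial effective stress: σ'_0 = σ_v − u = 91.275 − 32.864 = 58.411 kPa.
Stress increase at mid-clay by the 2:1 spreading method:
Δσ ≈ qD²/(D+z)² = 278×4.6²/(4.6+5.15)² = 61.88 kPa
Final effective stress: σ'_f = 58.411 + 61.88 = 120.29 kPa.
σ'_f = 120.29 > σ'_p = 77.2 kPa, so the stress path crosses the preconsolidation pressure — recompression up to σ'_p, then virgin compression beyond:
S_c = H/(1+e₀)·[C_r·log₁₀(σ'_p/σ'_0) + C_c·log₁₀(σ'_f/σ'_p)]
    = 5.7/1.72 × [0.071×log₁₀(77.2/58.411) + 0.35×log₁₀(120.29/77.2)]
    = 3.314 × [0.0085997 + 0.067414] = 0.2519 m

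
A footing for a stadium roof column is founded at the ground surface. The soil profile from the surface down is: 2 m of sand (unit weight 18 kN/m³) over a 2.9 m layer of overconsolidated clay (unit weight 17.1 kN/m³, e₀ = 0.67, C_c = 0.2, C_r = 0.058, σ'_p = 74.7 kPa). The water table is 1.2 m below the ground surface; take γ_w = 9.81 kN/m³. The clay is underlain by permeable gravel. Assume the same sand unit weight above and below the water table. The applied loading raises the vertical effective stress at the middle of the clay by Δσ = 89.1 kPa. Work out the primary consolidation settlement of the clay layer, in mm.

S_c ≈ 110 mm

Mid-depth of clay below the ground surface: z = 2 + 2.9/2 = 3.45 m.
Total vertical stress at mid-clay: σ_v = 18×2 + 17.1×1.45 = 60.795 kPa.
Pore pressure: u = 9.81×(3.45 − 1.2) = 22.073 kPa.
Initial effective stress: σ'_0 = σ_v − u = 60.795 − 22.073 = 38.722 kPa.
Final effective stress: σ'_f = 38.722 + 89.1 = 127.82 kPa.
σ'_f = 127.82 > σ'_p = 74.7 kPa, so the stress path crosses the preconsolidation pressure — recompression up to σ'_p, then virgin compression beyond:
S_c = H/(1+e₀)·[C_r·log₁₀(σ'_p/σ'_0) + C_c·log₁₀(σ'_f/σ'_p)]
    = 2.9/1.67 × [0.058×log₁₀(74.7/38.722) + 0.2×log₁₀(127.82/74.7)]
    = 1.7365 × [0.016551 + 0.046656] = 0.1098 m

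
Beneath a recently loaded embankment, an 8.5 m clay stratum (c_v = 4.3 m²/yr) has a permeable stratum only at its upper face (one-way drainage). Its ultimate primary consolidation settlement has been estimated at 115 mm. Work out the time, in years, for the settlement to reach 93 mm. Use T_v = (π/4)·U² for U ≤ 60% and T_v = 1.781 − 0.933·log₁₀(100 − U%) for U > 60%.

t ≈ 9.83 years

Drainage path length: H_d = H = 8.5 m (single drainage).
U = S(t)/S_ult = 93/115 = 0.8087.
U > 60%: T_v = 1.781 − 0.933·log₁₀(100 − 80.87) = 0.58515.
t = T_v·H_d²/c_v = 0.58515×8.5²/4.3 = 9.832 years.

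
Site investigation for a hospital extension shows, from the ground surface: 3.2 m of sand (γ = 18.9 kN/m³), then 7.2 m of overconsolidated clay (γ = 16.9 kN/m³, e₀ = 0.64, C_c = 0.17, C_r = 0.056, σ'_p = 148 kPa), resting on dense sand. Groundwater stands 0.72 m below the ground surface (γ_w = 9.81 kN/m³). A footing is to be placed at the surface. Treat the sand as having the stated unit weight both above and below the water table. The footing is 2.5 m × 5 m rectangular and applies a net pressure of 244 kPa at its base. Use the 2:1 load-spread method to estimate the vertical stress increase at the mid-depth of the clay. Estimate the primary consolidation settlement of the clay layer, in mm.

S_c ≈ 39.7 mm

Mid-depth of clay below the ground surface: z = 3.2 + 7.2/2 = 6.8 m.
Total vertical stress at mid-clay: σ_v = 18.9×3.2 + 16.9×3.6 = 121.32 kPa.
Pore pressure: u = 9.81×(6.8 − 0.72) = 59.645 kPa.
Initial effective stress: σ'_0 = σ_v − u = 121.32 − 59.645 = 61.675 kPa.
Stress increase at mid-clay by the 2:1 spreading method:
Δσ = qBL/((B+z)(L+z)) = 244×2.5×5/((2.5+6.8)(5+6.8)) = 27.793 kPa
Final effective stress: σ'_f = 61.675 + 27.793 = 89.468 kPa.
σ'_f = 89.468 ≤ σ'_p = 148 kPa, so the clay remains overconsolidated and only the recompression index applies:
S_c = C_r·H/(1+e₀)·log₁₀(σ'_f/σ'_0) = 0.056×7.2/1.64×log₁₀(89.468/61.675)
    = 0.24585 × 0.16156 = 0.03972 m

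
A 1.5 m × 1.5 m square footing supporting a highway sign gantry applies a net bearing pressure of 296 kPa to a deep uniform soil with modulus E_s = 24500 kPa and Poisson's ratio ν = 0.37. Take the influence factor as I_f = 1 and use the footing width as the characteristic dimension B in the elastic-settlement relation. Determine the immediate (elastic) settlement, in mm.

Immediate (elastic) settlement: S_e = q·B·(1−ν²)/E_s · I_f.
S_e = 296 × 1.5 × (1 − 0.37²) / 24500 × 1
    = 296 × 1.5 × 0.8631 / 24500 × 1
    = 0.01564 m = 15.64 mm

S_e ≈ 15.6 mm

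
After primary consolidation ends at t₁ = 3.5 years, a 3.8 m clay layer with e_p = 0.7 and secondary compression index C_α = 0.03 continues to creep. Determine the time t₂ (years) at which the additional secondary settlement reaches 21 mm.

S_s = C_α·H/(1+e_p)·log₁₀(t₂/t₁) ⇒ log₁₀(t₂/t₁) = S_s·(1+e_p)/(C_α·H).
log₁₀(t₂/t₁) = 0.021 × (1+0.7) / (0.03×3.8) = 0.3132
t₂ = t₁ × 10^0.3132 = 3.5 × 2.057 = 7.198 years

t₂ ≈ 7.2 years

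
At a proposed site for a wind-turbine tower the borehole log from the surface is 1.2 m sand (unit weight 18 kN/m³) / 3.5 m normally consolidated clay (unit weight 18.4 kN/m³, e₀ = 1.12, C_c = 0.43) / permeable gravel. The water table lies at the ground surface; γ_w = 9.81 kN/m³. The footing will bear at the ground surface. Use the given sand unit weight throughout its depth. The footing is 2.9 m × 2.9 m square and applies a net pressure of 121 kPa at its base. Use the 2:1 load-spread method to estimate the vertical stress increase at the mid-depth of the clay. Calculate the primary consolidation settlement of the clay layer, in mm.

S_c ≈ 243 mm

Mid-depth of clay below the ground surface: z = 1.2 + 3.5/2 = 2.95 m.
Total vertical stress at mid-clay: σ_v = 18×1.2 + 18.4×1.75 = 53.8 kPa.
Pore pressure: u = 9.81×(2.95 − 0) = 28.94 kPa.
Initial effective stress: σ'_0 = σ_v − u = 53.8 − 28.94 = 24.86 kPa.
Stress increase at mid-clay by the 2:1 spreading method:
Δσ = qBL/((B+z)(L+z)) = 121×2.9×2.9/((2.9+2.95)(2.9+2.95)) = 29.735 kPa
Final effective stress: σ'_f = σ'_0 + Δσ = 24.86 + 29.735 = 54.595 kPa.
Normally consolidated clay, so the full stress increment lies on the virgin compression line:
S_c = C_c·H/(1+e₀)·log₁₀(σ'_f/σ'_0) = 0.43×3.5/(1+1.12)×log₁₀(54.595/24.86)
    = 0.70991 × 0.34165 = 0.2425 m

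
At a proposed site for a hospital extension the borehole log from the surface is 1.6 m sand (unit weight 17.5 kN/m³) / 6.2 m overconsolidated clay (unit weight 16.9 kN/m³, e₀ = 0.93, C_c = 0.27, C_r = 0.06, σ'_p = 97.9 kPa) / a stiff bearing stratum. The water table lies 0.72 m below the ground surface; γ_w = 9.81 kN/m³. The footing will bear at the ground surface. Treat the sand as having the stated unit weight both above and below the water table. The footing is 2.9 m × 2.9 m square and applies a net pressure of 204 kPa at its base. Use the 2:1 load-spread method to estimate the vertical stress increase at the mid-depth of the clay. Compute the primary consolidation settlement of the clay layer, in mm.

S_c ≈ 45.3 mm

Mid-depth of clay below the ground surface: z = 1.6 + 6.2/2 = 4.7 m.
Total vertical stress at mid-clay: σ_v = 17.5×1.6 + 16.9×3.1 = 80.39 kPa.
Pore pressure: u = 9.81×(4.7 − 0.72) = 39.044 kPa.
Initial effective stress: σ'_0 = σ_v − u = 80.39 − 39.044 = 41.346 kPa.
Stress increase at mid-clay by the 2:1 spreading method:
Δσ = qBL/((B+z)(L+z)) = 204×2.9×2.9/((2.9+4.7)(2.9+4.7)) = 29.703 kPa
Final effective stress: σ'_f = 41.346 + 29.703 = 71.049 kPa.
σ'_f = 71.049 ≤ σ'_p = 97.9 kPa, so the clay remains overconsolidated and only the recompression index applies:
S_c = C_r·H/(1+e₀)·log₁₀(σ'_f/σ'_0) = 0.06×6.2/1.93×log₁₀(71.049/41.346)
    = 0.19274 × 0.23512 = 0.04532 m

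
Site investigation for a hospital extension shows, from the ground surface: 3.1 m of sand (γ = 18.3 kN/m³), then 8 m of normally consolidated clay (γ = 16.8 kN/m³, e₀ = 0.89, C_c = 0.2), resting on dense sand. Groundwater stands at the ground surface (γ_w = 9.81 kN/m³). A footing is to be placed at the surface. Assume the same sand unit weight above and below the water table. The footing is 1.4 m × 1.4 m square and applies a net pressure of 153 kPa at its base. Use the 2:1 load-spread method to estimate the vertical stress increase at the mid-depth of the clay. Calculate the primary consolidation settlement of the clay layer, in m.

S_c ≈ 0.0271 m

Mid-depth of clay below the ground surface: z = 3.1 + 8/2 = 7.1 m.
Total vertical stress at mid-clay: σ_v = 18.3×3.1 + 16.8×4 = 123.93 kPa.
Pore pressure: u = 9.81×(7.1 − 0) = 69.651 kPa.
Initial effective stress: σ'_0 = σ_v − u = 123.93 − 69.651 = 54.279 kPa.
Stress increase at mid-clay by the 2:1 spreading method:
Δσ = qBL/((B+z)(L+z)) = 153×1.4×1.4/((1.4+7.1)(1.4+7.1)) = 4.1506 kPa
Final effective stress: σ'_f = σ'_0 + Δσ = 54.279 + 4.1506 = 58.43 kPa.
Normally consolidated clay, so the full stress increment lies on the virgin compression line:
S_c = C_c·H/(1+e₀)·log₁₀(σ'_f/σ'_0) = 0.2×8/(1+0.89)×log₁₀(58.43/54.279)
    = 0.84656 × 0.032004 = 0.02709 m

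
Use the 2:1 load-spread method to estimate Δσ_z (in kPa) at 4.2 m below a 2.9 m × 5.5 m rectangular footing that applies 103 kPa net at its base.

By the 2:1 method the load spreads at 1 horizontal : 2 vertical, so at depth z the loaded area has grown by z in each plan dimension:
Δσ = qBL/((B+z)(L+z)) = 103×2.9×5.5/((2.9+4.2)(5.5+4.2)) = 23.854 kPa

Δσ_z ≈ 23.9 kPa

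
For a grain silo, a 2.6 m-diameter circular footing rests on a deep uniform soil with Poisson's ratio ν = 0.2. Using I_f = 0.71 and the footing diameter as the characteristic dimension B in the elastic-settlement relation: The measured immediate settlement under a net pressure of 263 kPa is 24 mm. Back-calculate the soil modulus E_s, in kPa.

S_e = q·B·(1−ν²)/E_s · I_f  ⇒  E_s = q·B·(1−ν²)·I_f / S_e.
E_s = 263 × 2.6 × 0.96 × 0.71 / 0.024 = 19420 kPa

E_s ≈ 19400 kPa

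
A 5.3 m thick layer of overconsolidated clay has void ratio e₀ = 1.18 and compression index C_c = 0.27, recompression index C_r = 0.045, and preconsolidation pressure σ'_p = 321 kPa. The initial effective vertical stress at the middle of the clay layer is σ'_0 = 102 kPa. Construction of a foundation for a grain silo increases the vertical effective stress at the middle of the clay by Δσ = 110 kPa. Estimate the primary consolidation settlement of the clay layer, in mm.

S_c ≈ 34.8 mm

Final effective stress: σ'_f = 102 + 110 = 212 kPa.
σ'_f = 212 ≤ σ'_p = 321 kPa, so the clay remains overconsolidated and only the recompression index applies:
S_c = C_r·H/(1+e₀)·log₁₀(σ'_f/σ'_0) = 0.045×5.3/2.18×log₁₀(212/102)
    = 0.1094 × 0.31774 = 0.03476 m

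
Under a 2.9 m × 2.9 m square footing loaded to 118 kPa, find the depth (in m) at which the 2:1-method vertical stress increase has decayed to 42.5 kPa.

2:1 spreading — at depth z the loaded area has grown by z in each plan dimension:
qB²/(B+z)² = Δσ_z ⇒ z = B(√(q/Δσ_z) − 1) = 2.9×(√(118/42.5) − 1) = 1.932 m

z ≈ 1.93 m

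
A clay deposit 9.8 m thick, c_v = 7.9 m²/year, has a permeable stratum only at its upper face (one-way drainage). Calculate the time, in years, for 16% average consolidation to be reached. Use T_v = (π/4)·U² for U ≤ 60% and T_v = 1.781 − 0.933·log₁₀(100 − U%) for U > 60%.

Drainage path length: H_d = H = 9.8 m (single drainage).
U ≤ 60%: T_v = (π/4)·U² = (π/4)×0.16² = 0.020106.
t = T_v·H_d²/c_v = 0.020106×9.8²/7.9 = 0.2444 years.

t ≈ 0.244 years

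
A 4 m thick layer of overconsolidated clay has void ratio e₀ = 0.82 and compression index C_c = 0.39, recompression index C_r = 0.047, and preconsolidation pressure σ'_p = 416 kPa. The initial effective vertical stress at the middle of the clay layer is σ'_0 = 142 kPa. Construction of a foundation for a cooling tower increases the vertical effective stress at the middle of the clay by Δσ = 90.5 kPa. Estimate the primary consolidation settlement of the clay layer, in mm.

Final effective stress: σ'_f = 142 + 90.5 = 232.5 kPa.
σ'_f = 232.5 ≤ σ'_p = 416 kPa, so the clay remains overconsolidated and only the recompression index applies:
S_c = C_r·H/(1+e₀)·log₁₀(σ'_f/σ'_0) = 0.047×4/1.82×log₁₀(232.5/142)
    = 0.1033 × 0.21413 = 0.02212 m

S_c ≈ 22.1 mm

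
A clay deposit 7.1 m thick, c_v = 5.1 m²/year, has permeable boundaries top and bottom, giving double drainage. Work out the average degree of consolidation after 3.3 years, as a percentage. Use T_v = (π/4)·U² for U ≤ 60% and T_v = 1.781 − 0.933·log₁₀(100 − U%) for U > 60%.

U ≈ 97 %

Drainage path length: H_d = H/2 = 3.55 m (double drainage).
T_v = c_v·t/H_d² = 5.1×3.3/3.55² = 1.3354.
T_v = 1.3354 corresponds to the U > 60% branch:
U = 1 − 10^((1.781 − T_v)/0.933)/100 = 0.97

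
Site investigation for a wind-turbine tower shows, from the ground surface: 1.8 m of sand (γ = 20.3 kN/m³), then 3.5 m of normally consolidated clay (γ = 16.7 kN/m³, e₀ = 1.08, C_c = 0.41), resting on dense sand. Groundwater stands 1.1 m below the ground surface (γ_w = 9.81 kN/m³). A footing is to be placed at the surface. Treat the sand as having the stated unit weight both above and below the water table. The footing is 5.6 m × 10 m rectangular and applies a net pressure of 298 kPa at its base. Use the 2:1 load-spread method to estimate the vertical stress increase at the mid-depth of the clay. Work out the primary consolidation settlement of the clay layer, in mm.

S_c ≈ 432 mm

Mid-depth of clay below the ground surface: z = 1.8 + 3.5/2 = 3.55 m.
Total vertical stress at mid-clay: σ_v = 20.3×1.8 + 16.7×1.75 = 65.765 kPa.
Pore pressure: u = 9.81×(3.55 − 1.1) = 24.035 kPa.
Initial effective stress: σ'_0 = σ_v − u = 65.765 − 24.035 = 41.73 kPa.
Stress increase at mid-clay by the 2:1 spreading method:
Δσ = qBL/((B+z)(L+z)) = 298×5.6×10/((5.6+3.55)(10+3.55)) = 134.6 kPa
Final effective stress: σ'_f = σ'_0 + Δσ = 41.73 + 134.6 = 176.33 kPa.
Normally consolidated clay, so the full stress increment lies on the virgin compression line:
S_c = C_c·H/(1+e₀)·log₁₀(σ'_f/σ'_0) = 0.41×3.5/(1+1.08)×log₁₀(176.33/41.73)
    = 0.6899 × 0.62588 = 0.4318 m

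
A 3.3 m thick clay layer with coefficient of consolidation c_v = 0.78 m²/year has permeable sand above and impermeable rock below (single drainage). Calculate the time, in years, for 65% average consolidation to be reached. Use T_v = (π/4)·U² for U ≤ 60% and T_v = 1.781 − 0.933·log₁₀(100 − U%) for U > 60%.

Drainage path length: H_d = H = 3.3 m (single drainage).
U > 60%: T_v = 1.781 − 0.933·log₁₀(100 − 65) = 0.34038.
t = T_v·H_d²/c_v = 0.34038×3.3²/0.78 = 4.752 years.

t ≈ 4.75 years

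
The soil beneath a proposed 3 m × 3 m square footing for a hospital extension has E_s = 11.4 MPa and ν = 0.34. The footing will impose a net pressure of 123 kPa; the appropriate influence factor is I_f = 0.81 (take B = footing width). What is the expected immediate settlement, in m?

S_e ≈ 0.0232 m

Immediate (elastic) settlement: S_e = q·B·(1−ν²)/E_s · I_f.
E_s = 11.4 MPa = 11400 kPa.
S_e = 123 × 3 × (1 − 0.34²) / 11400 × 0.81
    = 123 × 3 × 0.8844 / 11400 × 0.81
    = 0.02319 m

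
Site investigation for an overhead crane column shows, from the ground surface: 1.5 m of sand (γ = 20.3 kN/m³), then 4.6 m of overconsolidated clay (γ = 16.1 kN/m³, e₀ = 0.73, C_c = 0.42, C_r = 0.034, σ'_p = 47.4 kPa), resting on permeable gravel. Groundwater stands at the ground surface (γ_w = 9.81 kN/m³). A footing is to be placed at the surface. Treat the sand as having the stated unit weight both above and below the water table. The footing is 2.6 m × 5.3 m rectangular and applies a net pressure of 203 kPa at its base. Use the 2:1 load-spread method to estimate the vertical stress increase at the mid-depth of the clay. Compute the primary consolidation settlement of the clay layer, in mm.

S_c ≈ 261 mm

Mid-depth of clay below the ground surface: z = 1.5 + 4.6/2 = 3.8 m.
Total vertical stress at mid-clay: σ_v = 20.3×1.5 + 16.1×2.3 = 67.48 kPa.
Pore pressure: u = 9.81×(3.8 − 0) = 37.278 kPa.
Initial effective stress: σ'_0 = σ_v − u = 67.48 − 37.278 = 30.202 kPa.
Stress increase at mid-clay by the 2:1 spreading method:
Δσ = qBL/((B+z)(L+z)) = 203×2.6×5.3/((2.6+3.8)(5.3+3.8)) = 48.031 kPa
Final effective stress: σ'_f = 30.202 + 48.031 = 78.233 kPa.
σ'_f = 78.233 > σ'_p = 47.4 kPa, so the stress path crosses the preconsolidation pressure — recompression up to σ'_p, then virgin compression beyond:
S_c = H/(1+e₀)·[C_r·log₁₀(σ'_p/σ'_0) + C_c·log₁₀(σ'_f/σ'_p)]
    = 4.6/1.73 × [0.034×log₁₀(47.4/30.202) + 0.42×log₁₀(78.233/47.4)]
    = 2.659 × [0.0066552 + 0.091397] = 0.2607 m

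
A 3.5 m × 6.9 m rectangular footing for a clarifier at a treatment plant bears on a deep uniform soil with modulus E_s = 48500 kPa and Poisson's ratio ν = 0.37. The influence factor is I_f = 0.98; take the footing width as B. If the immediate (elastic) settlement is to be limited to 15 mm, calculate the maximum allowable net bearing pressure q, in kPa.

q ≈ 246 kPa

S_e = q·B·(1−ν²)/E_s · I_f  ⇒  q = S_e·E_s / (B·(1−ν²)·I_f).
q = 0.015 × 48500 / (3.5 × 0.8631 × 0.98) = 245.7 kPa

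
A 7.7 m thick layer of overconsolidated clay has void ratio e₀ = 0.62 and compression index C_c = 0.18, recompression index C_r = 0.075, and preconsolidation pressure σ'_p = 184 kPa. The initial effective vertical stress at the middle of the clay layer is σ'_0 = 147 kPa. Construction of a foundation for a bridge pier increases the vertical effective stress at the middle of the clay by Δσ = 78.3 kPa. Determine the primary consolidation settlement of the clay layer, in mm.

Final effective stress: σ'_f = 147 + 78.3 = 225.3 kPa.
σ'_f = 225.3 > σ'_p = 184 kPa, so the stress path crosses the preconsolidation pressure — recompression up to σ'_p, then virgin compression beyond:
S_c = H/(1+e₀)·[C_r·log₁₀(σ'_p/σ'_0) + C_c·log₁₀(σ'_f/σ'_p)]
    = 7.7/1.62 × [0.075×log₁₀(184/147) + 0.18×log₁₀(225.3/184)]
    = 4.7531 × [0.0073125 + 0.01583] = 0.11 m

S_c ≈ 110 mm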